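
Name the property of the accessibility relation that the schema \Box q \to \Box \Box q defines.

Transitivity

Suppose □q→□□q is valid. Take Rxy, Ryz and set V(q)={w : Rxw}. Then □q at x, so □□q at x, so □q at y, so q at z, i.e. Rxz.
The converse is a direct semantic check.
Frame condition: \forall x \forall y \forall z (Rxy \wedge Ryz \to Rxz).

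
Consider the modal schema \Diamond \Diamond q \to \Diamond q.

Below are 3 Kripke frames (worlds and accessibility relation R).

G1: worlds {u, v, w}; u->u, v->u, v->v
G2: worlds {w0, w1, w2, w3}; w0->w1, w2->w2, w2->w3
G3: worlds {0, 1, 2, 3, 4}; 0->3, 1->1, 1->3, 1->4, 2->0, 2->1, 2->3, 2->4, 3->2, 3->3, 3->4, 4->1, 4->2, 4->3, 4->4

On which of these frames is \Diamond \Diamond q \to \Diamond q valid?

G1, G2

Frame correspondent (Sahlqvist): \forall x \forall y \forall z (Rxy \wedge Ryz \to Rxz) — i.e. transitivity.
G1: ✓.
G2: ✓.
G3: fails — R34 and R41 but not R31.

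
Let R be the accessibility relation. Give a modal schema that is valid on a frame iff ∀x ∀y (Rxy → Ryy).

A defining formula is □(□q → q) (the T□ axiom).
Suppose □(□q→q) is valid. Take Rxy and set V(q)={w : Ryw}. Then at y, □q holds; since □(□q→q) at x, □q→q at y, so q at y, i.e. Ryy.

□(□q → q)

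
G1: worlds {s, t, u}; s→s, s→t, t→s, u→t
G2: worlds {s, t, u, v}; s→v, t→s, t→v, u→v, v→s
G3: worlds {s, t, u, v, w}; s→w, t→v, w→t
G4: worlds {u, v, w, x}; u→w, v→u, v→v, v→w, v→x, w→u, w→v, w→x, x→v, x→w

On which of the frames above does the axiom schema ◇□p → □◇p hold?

The schema corresponds to convergence: ∀x ∀y ∀z (Rxy ∧ Rxz → ∃w (Ryw ∧ Rzw)).
G1: condition met.
G2: fails — Rtv and Rts but v and s have no common successor.
G3: fails — Rtv and Rtv but v and v have no common successor.
G4: fails — Rvw and Rvu but w and u have no common successor.

G1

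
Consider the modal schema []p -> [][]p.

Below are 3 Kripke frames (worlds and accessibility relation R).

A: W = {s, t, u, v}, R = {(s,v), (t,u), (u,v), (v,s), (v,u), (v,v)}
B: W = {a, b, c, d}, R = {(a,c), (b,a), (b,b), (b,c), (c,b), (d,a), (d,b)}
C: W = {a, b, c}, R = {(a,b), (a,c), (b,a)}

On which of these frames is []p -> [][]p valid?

none

This is the axiom for transitivity; its first-order frame correspondent is forall x forall y forall z (Rxy & Ryz -> Rxz).
A: fails — Ruv and Rvu but not Ruu.
B: fails — Rcb and Rbc but not Rcc.
C: fails — Rab and Rba but not Raa.
Valid on no frame.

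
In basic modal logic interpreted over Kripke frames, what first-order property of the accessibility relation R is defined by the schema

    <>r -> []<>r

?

Suppose ◇r→□◇r is valid. Take Rxy, Rxz and set V(r)={y}. Then ◇r at x, so □◇r at x, so ◇r at z, so some w with Rzw has r; w=y, i.e. Rzy. By symmetry of the argument, Ryz.

The Euclidean property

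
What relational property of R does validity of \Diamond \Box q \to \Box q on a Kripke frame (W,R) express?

the Euclidean property: \forall x \forall y \forall z (Rxy \wedge Rxz \to Ryz)

Replacing q by ¬q and contraposing gives the equivalent schema ◇q → □◇q.
Suppose ◇q→□◇q is valid. Take Rxy, Rxz and set V(q)={y}. Then ◇q at x, so □◇q at x, so ◇q at z, so some w with Rzw has q; w=y, i.e. Rzy. By symmetry of the argument, Ryz.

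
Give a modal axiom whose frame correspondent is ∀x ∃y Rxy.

The condition is seriality. The D schema □s → ◇s defines it.
Suppose □s→◇s is valid. At any x set V(s)=W. Then □s at x, so ◇s at x, so x has a successor.

□s → ◇s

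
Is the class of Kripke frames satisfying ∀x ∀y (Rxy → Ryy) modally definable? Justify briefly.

Yes: it is shift-reflexivity, defined by the T□ schema □(□p → p).
Suppose □(□p→p) is valid. Take Rxy and set V(p)={w : Ryw}. Then at y, □p holds; since □(□p→p) at x, □p→p at y, so p at y, i.e. Ryy.

Definable; □(□p → p) defines it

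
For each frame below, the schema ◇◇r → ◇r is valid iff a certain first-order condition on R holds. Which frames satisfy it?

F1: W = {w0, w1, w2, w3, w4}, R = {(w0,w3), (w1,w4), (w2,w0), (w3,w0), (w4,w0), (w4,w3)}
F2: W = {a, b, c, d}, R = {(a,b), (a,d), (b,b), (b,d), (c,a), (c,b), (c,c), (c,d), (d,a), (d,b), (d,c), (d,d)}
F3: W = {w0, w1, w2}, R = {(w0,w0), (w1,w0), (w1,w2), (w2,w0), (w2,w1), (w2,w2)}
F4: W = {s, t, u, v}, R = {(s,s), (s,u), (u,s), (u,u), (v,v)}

F4

The schema corresponds to transitivity: ∀x ∀y ∀z (Rxy ∧ Ryz → Rxz).
F1: fails — Rw3w0 and Rw0w3 but not Rw3w3.
F2: fails — Rad and Rdc but not Rac.
F3: fails — Rw1w2 and Rw2w1 but not Rw1w1.
F4: ✓.
Valid on: F4.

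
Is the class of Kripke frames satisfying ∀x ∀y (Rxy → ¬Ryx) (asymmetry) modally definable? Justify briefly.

If a class were modally definable it would be closed under surjective bounded morphisms (Goldblatt–Thomason).
The 3-cycle (worlds 0,1,2 with 0→1→2→0) is asymmetric. Mapping every world to a single reflexive point • is a surjective bounded morphism, and the reflexive point is not asymmetric (R•• but asymmetry requires ¬R••).
So no modal formula (or set of formulas) defines exactly the asymmetric frames.

Not definable by any modal formula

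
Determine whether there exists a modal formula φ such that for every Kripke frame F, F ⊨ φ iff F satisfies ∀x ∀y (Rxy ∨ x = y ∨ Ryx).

Not modally definable

Any modally definable frame class is closed under disjoint unions.
Take 2 disjoint single-world reflexive frames: each is trivially connected, but their disjoint union has 2 worlds with no edge between distinct components, so it is not connected.
So no modal formula (or set of formulas) defines exactly the connected frames.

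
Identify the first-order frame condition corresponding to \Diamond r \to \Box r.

Suppose ◇r→□r is valid. Take Rxy, Rxz and set V(r)={y}. Then ◇r at x, so □r at x, so r at z, i.e. z=y.

partial functionality: \forall x \forall y \forall z (Rxy \wedge Rxz \to y = z)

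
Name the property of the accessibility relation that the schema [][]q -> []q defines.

Density

Suppose □□q→□q is valid. Take Rxy and set V(q)={w : xR²w}. Then □□q at x, so □q at x, so q at y, i.e. ∃z(Rxz∧Rzy).
The converse is a direct semantic check.
So the correspondent is density.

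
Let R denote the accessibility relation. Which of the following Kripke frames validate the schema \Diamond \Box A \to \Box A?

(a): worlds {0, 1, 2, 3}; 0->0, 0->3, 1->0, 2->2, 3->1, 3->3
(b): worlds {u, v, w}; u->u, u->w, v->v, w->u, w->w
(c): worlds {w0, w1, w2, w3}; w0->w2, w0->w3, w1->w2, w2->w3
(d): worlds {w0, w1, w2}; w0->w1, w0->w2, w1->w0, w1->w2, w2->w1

(b)

Frame correspondent (Sahlqvist): \forall x \forall y \forall z (Rxy \wedge Rxz \to Ryz) — i.e. the Euclidean property.
(a): fails — R03 and R00 but not R30.
(b): condition met.
(c): fails — Rw0w2 and Rw0w2 but not Rw2w2.
(d): fails — Rw0w1 and Rw0w1 but not Rw1w1.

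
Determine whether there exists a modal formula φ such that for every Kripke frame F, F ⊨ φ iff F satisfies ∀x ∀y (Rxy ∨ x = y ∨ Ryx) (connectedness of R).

No — not modally definable

Modal frame validity is preserved under disjoint unions.
Take 3 disjoint single-world reflexive frames: each is trivially connected, but their disjoint union has 3 worlds with no edge between distinct components, so it is not connected.
So no modal formula (or set of formulas) defines exactly the connected frames.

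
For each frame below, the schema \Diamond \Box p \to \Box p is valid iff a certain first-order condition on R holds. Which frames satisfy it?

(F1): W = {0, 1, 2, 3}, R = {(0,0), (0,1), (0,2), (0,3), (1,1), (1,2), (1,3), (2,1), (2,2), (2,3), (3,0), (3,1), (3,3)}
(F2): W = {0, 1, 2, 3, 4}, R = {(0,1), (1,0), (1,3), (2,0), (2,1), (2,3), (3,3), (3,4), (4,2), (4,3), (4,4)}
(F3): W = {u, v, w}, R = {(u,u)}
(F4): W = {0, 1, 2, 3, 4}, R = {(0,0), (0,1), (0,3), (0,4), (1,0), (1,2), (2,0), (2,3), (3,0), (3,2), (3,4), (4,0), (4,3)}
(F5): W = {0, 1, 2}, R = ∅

(F3), (F5)

The schema corresponds to the Euclidean property: \forall x \forall y \forall z (Rxy \wedge Rxz \to Ryz).
(F1): fails — R02 and R00 but not R20.
(F2): fails — R01 and R01 but not R11.
(F3): satisfies the condition.
(F4): fails — R01 and R01 but not R11.
(F5): satisfies the condition.
Valid on: (F3), (F5).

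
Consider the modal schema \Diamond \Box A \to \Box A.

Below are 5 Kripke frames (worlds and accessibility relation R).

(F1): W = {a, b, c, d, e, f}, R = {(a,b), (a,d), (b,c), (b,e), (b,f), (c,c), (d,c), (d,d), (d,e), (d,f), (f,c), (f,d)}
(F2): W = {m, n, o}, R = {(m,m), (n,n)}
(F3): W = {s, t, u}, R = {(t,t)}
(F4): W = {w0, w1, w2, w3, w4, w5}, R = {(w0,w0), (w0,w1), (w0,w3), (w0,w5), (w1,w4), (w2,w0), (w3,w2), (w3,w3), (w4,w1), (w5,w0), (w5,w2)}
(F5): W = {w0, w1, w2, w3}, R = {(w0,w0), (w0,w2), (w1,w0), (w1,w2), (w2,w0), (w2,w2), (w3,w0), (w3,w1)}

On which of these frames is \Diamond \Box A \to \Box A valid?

This is the axiom for a generalized confluence (Geach) condition; its first-order frame correspondent is \forall x \forall y \forall z ((xRy \wedge xRz) \to \exists w (yRw \wedge z = w)).
(F1): fails — aRb, aRb but no w with bRw and b=w.
(F2): ✓.
(F3): ✓.
(F4): fails — w0Rw1, w0Rw0 but no w with w1Rw and w0=w.
(F5): fails — w3Rw0, w3Rw1 but no w with w0Rw and w1=w.
Valid on: (F2), (F3).

(F2), (F3)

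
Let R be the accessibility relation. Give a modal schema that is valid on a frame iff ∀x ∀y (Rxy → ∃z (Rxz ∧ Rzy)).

□□p → □p

The condition is density. The C4 schema □□p → □p defines it.
Suppose □□p→□p is valid. Take Rxy and set V(p)={w : xR²w}. Then □□p at x, so □p at x, so p at y, i.e. ∃z(Rxz∧Rzy).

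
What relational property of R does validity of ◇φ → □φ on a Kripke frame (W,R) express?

partial functionality: ∀x ∀y ∀z (Rxy ∧ Rxz → y = z)

This is the CD axiom.
It corresponds to partial functionality: ∀x ∀y ∀z (Rxy ∧ Rxz → y = z).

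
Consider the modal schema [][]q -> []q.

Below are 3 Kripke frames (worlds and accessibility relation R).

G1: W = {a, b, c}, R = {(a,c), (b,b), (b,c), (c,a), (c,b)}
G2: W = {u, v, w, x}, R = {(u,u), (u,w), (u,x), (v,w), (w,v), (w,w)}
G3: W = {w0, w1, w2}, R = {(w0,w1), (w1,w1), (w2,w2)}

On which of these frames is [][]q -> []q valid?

G2, G3

The schema corresponds to density: forall x forall y (Rxy -> exists z (Rxz & Rzy)).
G1: fails — Rac but no z with Raz and Rzc.
G2: holds.
G3: holds.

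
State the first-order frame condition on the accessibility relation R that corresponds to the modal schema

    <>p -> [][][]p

forall x forall y forall z ((xRy & x R^3 z) -> exists w (y = w & z = w))

This is a Sahlqvist (Geach-type) schema ◇^1□^0p → □^3◇^0p.
First-order correspondent: forall x forall y forall z ((xRy & x R^3 z) -> exists w (y = w & z = w)).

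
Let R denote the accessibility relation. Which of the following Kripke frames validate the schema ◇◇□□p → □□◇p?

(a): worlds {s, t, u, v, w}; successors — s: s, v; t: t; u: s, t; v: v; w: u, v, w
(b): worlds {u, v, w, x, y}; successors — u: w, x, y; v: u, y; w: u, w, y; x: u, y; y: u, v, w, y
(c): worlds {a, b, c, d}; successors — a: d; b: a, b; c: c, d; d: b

(b)

Frame correspondent (Sahlqvist): ∀x ∀y ∀z ((xR²y ∧ xR²z) → ∃w (yR²w ∧ zRw)) — i.e. a generalized confluence (Geach) condition.
(a): fails — uR²s, uR²t but no w* with sR²w* and tRw*.
(b): condition met.
(c): fails — bR²a, bR²a but no w with aR²w and aRw.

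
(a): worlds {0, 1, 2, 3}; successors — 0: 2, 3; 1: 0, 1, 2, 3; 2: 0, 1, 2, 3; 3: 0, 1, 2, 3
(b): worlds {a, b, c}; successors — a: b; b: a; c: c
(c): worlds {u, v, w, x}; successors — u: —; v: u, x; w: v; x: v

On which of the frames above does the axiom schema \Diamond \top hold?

(a), (b)

The schema corresponds to seriality: \forall x \exists y Rxy.
(a): satisfies the condition.
(b): satisfies the condition.
(c): fails — world u has no successor.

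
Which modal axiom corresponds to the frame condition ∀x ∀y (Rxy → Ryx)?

A defining formula is r → □◇r (the B axiom).
Suppose r→□◇r is valid. Take Rxy and set V(r)={x}. Then r at x, so □◇r at x, so ◇r at y, so some z with Ryz has r; z=x, i.e. Ryx.

r → □◇r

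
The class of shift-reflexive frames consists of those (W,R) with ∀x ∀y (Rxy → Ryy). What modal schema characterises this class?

□(□s → s)

A defining formula is □(□s → s) (the T□ axiom).
Suppose □(□s→s) is valid. Take Rxy and set V(s)={w : Ryw}. Then at y, □s holds; since □(□s→s) at x, □s→s at y, so s at y, i.e. Ryy.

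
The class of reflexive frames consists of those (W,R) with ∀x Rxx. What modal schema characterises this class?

□r → r

A defining formula is □r → r (the T axiom).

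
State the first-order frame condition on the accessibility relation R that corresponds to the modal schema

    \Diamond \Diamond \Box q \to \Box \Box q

\forall x \forall y \forall z ((x R^2 y \wedge x R^2 z) \to \exists w (yRw \wedge z = w))

This is a Sahlqvist (Geach-type) schema ◇^2□^1q → □^2◇^0q.
First-order correspondent: \forall x \forall y \forall z ((x R^2 y \wedge x R^2 z) \to \exists w (yRw \wedge z = w)).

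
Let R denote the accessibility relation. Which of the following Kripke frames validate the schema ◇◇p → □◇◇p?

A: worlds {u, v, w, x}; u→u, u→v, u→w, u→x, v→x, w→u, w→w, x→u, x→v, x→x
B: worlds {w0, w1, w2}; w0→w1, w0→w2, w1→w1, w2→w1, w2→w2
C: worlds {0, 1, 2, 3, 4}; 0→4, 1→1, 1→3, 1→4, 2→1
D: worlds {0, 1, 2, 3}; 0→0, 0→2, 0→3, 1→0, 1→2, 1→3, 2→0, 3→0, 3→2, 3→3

The schema corresponds to a generalized confluence (Geach) condition: ∀x ∀y ∀z ((xR²y ∧ xRz) → ∃w (y = w ∧ zR²w)).
A: fails — uR²w, uRv but no t with w=t and vR²t.
B: fails — w0R²w2, w0Rw1 but no w with w2=w and w1R²w.
C: fails — 1R²1, 1R3 but no w with 1=w and 3R²w.
D: holds.
Valid on: D.

D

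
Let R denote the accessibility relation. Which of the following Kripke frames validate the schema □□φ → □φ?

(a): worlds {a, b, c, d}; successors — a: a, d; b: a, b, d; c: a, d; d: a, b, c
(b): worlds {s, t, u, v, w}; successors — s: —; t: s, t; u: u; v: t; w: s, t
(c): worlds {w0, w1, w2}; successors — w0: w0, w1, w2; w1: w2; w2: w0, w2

The schema corresponds to density: ∀x ∀y (Rxy → ∃z (Rxz ∧ Rzy)).
(a): fails — Rdc but no z with Rdz and Rzc.
(b): condition met.
(c): condition met.

(b), (c)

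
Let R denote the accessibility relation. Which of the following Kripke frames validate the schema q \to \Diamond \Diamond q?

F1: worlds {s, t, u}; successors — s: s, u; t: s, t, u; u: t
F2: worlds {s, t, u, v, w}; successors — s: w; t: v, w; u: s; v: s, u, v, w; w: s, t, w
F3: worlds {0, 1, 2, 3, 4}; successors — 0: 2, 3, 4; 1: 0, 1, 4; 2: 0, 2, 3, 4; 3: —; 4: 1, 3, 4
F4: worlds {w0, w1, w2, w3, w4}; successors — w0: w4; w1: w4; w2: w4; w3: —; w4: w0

Frame correspondent (Sahlqvist): \forall x \exists w (x = w \wedge x R^2 w) — i.e. a generalized confluence (Geach) condition.
F1: ✓.
F2: fails — at u but no w* with u=w* and uR²w*.
F3: fails — at 3 but no w with 3=w and 3R²w.
F4: fails — at w1 but no w with w1=w and w1R²w.

F1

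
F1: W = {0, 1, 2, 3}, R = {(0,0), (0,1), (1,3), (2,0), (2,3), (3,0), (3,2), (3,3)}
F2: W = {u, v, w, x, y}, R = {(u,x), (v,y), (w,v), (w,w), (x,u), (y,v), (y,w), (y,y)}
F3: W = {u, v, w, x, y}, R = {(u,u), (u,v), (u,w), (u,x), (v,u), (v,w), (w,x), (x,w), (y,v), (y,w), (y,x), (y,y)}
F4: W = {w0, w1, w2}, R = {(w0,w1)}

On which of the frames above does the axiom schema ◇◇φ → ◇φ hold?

F4

Frame correspondent (Sahlqvist): ∀x ∀y ∀z (Rxy ∧ Ryz → Rxz) — i.e. transitivity.
F1: fails — R01 and R13 but not R03.
F2: fails — Rxu and Rux but not Rxx.
F3: fails — Rxw and Rwx but not Rxx.
F4: ✓.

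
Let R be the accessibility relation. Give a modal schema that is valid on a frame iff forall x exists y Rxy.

This is seriality; the standard corresponding axiom is D: □p → ◇p.
Suppose □p→◇p is valid. At any x set V(p)=W. Then □p at x, so ◇p at x, so x has a successor.

□p → ◇p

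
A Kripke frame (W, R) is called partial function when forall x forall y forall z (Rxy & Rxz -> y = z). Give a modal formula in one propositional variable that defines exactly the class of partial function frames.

◇p → □p

The condition is partial functionality. The CD schema ◇p → □p defines it.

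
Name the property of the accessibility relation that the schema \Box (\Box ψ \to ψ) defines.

Shift-reflexivity

This schema is the T□ axiom.
Its frame correspondent is shift-reflexivity — \forall x \forall y (Rxy \to Ryy).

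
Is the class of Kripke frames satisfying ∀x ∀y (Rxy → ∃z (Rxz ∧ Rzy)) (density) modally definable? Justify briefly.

Definable; □□r → □r defines it

This is a Sahlqvist condition; the C4 axiom □□r → □r defines it.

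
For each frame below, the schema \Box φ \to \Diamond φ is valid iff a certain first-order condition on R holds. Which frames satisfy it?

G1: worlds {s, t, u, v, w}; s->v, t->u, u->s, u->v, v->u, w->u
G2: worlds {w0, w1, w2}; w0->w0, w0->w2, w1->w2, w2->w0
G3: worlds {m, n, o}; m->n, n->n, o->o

G1, G2, G3

Frame correspondent (Sahlqvist): \forall x \exists y Rxy — i.e. seriality.
G1: condition met.
G2: condition met.
G3: condition met.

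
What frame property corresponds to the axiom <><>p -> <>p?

Replacing p by ¬p and contraposing gives the equivalent schema □p → □□p.
Suppose □p→□□p is valid. Take Rxy, Ryz and set V(p)={w : Rxw}. Then □p at x, so □□p at x, so □p at y, so p at z, i.e. Rxz.

transitivity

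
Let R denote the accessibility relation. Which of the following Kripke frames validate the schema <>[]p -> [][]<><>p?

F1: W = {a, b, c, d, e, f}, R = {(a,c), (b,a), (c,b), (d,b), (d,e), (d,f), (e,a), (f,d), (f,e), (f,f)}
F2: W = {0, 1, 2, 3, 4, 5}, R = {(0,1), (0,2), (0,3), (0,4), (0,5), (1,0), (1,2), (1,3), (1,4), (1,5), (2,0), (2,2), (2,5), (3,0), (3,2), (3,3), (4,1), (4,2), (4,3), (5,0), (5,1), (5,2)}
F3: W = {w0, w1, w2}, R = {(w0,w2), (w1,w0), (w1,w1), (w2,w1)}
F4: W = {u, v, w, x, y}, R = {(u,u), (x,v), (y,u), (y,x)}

This is the axiom for a generalized confluence (Geach) condition; its first-order frame correspondent is forall x forall y forall z ((xRy & x R^2 z) -> exists w (yRw & z R^2 w)).
F1: fails — aRc, aR²b but no w with cRw and bR²w.
F2: ✓.
F3: fails — w1Rw0, w1R²w0 but no w with w0Rw and w0R²w.
F4: fails — yRu, yR²v but no t with uRt and vR²t.

F2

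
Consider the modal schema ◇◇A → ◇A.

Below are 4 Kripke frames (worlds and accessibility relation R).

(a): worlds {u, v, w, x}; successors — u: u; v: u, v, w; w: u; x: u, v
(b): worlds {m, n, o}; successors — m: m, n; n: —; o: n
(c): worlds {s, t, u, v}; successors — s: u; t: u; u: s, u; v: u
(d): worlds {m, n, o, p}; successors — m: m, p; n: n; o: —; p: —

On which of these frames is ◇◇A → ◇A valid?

This is the axiom for transitivity; its first-order frame correspondent is ∀x ∀y ∀z (Rxy ∧ Ryz → Rxz).
(a): fails — Rxv and Rvw but not Rxw.
(b): condition met.
(c): fails — Rvu and Rus but not Rvs.
(d): condition met.

(b), (d)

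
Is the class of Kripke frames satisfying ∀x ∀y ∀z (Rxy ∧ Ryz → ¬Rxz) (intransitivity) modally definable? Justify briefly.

No — not modally definable

If a class were modally definable it would be closed under surjective bounded morphisms (Goldblatt–Thomason).
The 5-cycle (worlds 0,1,2,3,4 with 0→1→2→3→4→0) is intransitive. Mapping every world to a single reflexive point • is a surjective bounded morphism; the reflexive point is not intransitive (R••∧R•• but R••).
So the class is not modally definable.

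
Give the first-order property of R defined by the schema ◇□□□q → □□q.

This is a Sahlqvist (Geach-type) schema ◇^1□^3q → □^2◇^0q.
Minimal-valuation argument: fix x; take any y with xR^1y and any z with xR^2z. Set V(q) to the set of worlds R-reachable from y in exactly 3 steps. Then □^3q holds at y, so the antecedent holds at x; validity forces ◇^0q at z, giving a w with zR^0w and yR^3w.
First-order correspondent: ∀x ∀y ∀z ((xRy ∧ xR²z) → ∃w (yR³w ∧ z = w)).

∀x ∀y ∀z ((xRy ∧ xR²z) → ∃w (yR³w ∧ z = w))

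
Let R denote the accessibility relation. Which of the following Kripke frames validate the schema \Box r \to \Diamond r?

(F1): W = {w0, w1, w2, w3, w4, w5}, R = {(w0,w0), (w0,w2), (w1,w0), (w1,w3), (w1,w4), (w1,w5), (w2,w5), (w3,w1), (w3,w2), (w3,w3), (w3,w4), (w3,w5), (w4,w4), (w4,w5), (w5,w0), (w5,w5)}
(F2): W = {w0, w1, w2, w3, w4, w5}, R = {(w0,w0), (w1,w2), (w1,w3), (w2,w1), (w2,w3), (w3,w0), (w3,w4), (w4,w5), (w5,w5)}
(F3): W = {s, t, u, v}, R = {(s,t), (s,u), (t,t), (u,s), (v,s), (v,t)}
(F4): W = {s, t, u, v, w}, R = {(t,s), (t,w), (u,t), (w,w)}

(F1), (F2), (F3)

This is the axiom for seriality; its first-order frame correspondent is \forall x \exists y Rxy.
(F1): holds.
(F2): holds.
(F3): holds.
(F4): fails — world s has no successor.
Valid on: (F1), (F2), (F3).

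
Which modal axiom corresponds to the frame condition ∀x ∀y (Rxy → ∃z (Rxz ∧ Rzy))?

□□p → □p

The condition is density. The C4 schema □□p → □p defines it.
Suppose □□p→□p is valid. Take Rxy and set V(p)={w : xR²w}. Then □□p at x, so □p at x, so p at y, i.e. ∃z(Rxz∧Rzy).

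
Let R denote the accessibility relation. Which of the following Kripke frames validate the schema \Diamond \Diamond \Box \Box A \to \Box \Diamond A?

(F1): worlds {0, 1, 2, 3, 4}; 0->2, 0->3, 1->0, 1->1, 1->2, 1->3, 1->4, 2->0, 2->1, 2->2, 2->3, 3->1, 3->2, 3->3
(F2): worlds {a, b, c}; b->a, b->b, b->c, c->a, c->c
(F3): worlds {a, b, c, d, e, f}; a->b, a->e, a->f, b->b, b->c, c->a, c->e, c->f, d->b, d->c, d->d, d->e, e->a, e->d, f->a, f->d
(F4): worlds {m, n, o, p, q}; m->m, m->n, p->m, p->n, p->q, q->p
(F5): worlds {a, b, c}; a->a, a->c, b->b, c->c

(F3), (F5)

This is the axiom for a generalized confluence (Geach) condition; its first-order frame correspondent is \forall x \forall y \forall z ((x R^2 y \wedge xRz) \to \exists w (y R^2 w \wedge zRw)).
(F1): fails — 1R²0, 1R4 but no w with 0R²w and 4Rw.
(F2): fails — bR²a, bRa but no w with aR²w and aRw.
(F3): condition met.
(F4): fails — mR²m, mRn but no w with mR²w and nRw.
(F5): condition met.
Valid on: (F3), (F5).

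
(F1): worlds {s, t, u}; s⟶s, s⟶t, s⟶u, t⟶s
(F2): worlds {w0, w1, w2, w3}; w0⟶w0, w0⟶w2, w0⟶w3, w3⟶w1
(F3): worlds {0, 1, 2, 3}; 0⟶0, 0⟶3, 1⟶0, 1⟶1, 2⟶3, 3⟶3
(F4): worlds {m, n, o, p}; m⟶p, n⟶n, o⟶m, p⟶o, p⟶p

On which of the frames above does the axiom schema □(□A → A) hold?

(F3)

Frame correspondent (Sahlqvist): ∀x ∀y (Rxy → Ryy) — i.e. shift-reflexivity.
(F1): fails — Rsu but not Ruu.
(F2): fails — Rw0w2 but not Rw2w2.
(F3): ✓.
(F4): fails — Rom but not Rmm.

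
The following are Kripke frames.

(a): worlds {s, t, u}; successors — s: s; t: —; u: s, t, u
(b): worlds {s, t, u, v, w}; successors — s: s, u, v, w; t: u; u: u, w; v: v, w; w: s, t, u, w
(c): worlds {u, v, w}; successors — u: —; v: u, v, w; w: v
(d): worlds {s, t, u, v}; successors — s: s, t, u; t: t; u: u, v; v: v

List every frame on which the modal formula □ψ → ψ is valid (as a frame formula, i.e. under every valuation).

(d)

Frame correspondent (Sahlqvist): ∀x Rxx — i.e. reflexivity.
(a): fails — world t does not see itself.
(b): fails — world t does not see itself.
(c): fails — world u does not see itself.
(d): satisfies the condition.
Valid on: (d).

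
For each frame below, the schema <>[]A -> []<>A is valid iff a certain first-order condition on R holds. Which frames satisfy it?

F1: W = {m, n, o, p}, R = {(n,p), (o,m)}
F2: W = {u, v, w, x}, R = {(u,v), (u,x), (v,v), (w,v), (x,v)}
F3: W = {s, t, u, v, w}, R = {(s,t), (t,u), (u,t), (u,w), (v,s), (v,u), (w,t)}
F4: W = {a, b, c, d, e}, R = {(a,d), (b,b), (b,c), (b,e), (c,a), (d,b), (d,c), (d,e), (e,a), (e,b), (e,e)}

This is the axiom for convergence; its first-order frame correspondent is forall x forall y forall z (Rxy & Rxz -> exists w (Ryw & Rzw)).
F1: fails — Rnp and Rnp but p and p have no common successor.
F2: ✓.
F3: fails — Ruw and Rut but w and t have no common successor.
F4: fails — Rbc and Rbb but c and b have no common successor.

F2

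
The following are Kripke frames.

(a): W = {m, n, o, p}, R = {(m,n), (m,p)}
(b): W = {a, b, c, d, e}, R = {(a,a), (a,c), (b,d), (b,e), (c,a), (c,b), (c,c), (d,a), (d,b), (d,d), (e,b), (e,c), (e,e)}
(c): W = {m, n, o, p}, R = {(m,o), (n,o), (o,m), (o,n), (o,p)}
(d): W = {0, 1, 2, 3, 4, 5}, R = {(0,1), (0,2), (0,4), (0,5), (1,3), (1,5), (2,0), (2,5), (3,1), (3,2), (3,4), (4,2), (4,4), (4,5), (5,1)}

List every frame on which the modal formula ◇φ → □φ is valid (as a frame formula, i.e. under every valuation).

The schema corresponds to partial functionality: ∀x ∀y ∀z (Rxy ∧ Rxz → y = z).
(a): fails — m sees both n and p.
(b): fails — a sees both a and c.
(c): fails — o sees both m and n.
(d): fails — 0 sees both 1 and 2.
Valid on no frame.

none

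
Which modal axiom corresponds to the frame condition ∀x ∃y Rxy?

This is seriality; the standard corresponding axiom is D: □r → ◇r.

□r → ◇r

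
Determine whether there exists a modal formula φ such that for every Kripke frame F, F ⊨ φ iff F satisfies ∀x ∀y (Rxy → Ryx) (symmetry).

This is a Sahlqvist condition; the B axiom p → □◇p defines it.
Suppose p→□◇p is valid. Take Rxy and set V(p)={x}. Then p at x, so □◇p at x, so ◇p at y, so some z with Ryz has p; z=x, i.e. Ryx.

Definable; p → □◇p defines it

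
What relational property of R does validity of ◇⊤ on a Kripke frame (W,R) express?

◇⊤ holds at w iff w has a successor, so frame-validity of ◇⊤ is exactly seriality. Equivalently via □r → ◇r:
Suppose □r→◇r is valid. At any x set V(r)=W. Then □r at x, so ◇r at x, so x has a successor.
Conversely, on a frame with seriality the schema holds at every world under every valuation.
Frame condition: ∀x ∃y Rxy.

Seriality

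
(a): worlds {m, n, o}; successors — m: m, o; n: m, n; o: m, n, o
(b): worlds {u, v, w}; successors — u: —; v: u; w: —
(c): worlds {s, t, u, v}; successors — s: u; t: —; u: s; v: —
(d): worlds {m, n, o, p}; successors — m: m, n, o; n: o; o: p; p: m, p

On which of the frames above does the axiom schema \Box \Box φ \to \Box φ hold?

Frame correspondent (Sahlqvist): \forall x \forall y (Rxy \to \exists z (Rxz \wedge Rzy)) — i.e. density.
(a): ✓.
(b): fails — Rvu but no z with Rvz and Rzu.
(c): fails — Rsu but no z with Rsz and Rzu.
(d): fails — Rno but no z with Rnz and Rzo.

(a)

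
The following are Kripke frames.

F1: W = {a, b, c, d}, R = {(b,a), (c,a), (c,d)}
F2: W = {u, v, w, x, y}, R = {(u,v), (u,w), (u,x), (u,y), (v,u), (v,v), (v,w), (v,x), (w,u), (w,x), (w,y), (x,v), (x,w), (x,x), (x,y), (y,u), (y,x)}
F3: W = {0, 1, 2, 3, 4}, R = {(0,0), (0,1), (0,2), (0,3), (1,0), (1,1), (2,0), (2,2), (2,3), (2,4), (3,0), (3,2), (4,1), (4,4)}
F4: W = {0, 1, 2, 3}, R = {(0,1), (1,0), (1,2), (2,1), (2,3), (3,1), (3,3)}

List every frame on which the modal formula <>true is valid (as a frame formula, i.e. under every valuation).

F2, F3, F4

This is the axiom for seriality; its first-order frame correspondent is forall x exists y Rxy.
F1: fails — world a has no successor.
F2: condition met.
F3: condition met.
F4: condition met.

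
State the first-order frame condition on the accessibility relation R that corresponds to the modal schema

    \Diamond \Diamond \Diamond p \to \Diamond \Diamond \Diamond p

\forall x \forall y (x R^3 y \to \exists w (y = w \wedge x R^3 w))

This is a Sahlqvist (Geach-type) schema ◇^3□^0p → □^0◇^3p.
First-order correspondent: \forall x \forall y (x R^3 y \to \exists w (y = w \wedge x R^3 w)).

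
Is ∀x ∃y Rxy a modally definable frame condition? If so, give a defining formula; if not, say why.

Yes: it is seriality, defined by the D schema □p → ◇p.

Yes, by □p → ◇p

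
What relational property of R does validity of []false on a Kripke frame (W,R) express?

Emptiness of R

□⊥ is valid iff no world has any successor (otherwise □⊥ fails at any world with one).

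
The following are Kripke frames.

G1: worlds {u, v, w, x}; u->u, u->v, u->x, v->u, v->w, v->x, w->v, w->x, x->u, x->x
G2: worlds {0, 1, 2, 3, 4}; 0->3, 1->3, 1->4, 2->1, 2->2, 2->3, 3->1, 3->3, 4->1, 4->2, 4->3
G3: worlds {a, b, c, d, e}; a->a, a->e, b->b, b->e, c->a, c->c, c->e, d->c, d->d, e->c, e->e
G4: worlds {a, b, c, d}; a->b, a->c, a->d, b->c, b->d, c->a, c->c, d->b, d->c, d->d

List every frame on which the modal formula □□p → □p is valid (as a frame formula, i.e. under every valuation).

This is the axiom for density; its first-order frame correspondent is ∀x ∀y (Rxy → ∃z (Rxz ∧ Rzy)).
G1: fails — Rvw but no z with Rvz and Rzw.
G2: fails — R14 but no z with R1z and Rz4.
G3: condition met.
G4: condition met.

G3, G4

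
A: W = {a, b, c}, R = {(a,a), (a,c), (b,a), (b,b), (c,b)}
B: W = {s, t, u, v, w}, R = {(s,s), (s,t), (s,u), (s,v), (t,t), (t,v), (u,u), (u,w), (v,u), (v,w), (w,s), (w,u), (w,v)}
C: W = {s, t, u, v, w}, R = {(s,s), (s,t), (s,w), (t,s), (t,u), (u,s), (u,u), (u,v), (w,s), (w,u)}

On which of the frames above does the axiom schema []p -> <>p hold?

The schema corresponds to seriality: forall x exists y Rxy.
A: satisfies the condition.
B: satisfies the condition.
C: fails — world v has no successor.

A, B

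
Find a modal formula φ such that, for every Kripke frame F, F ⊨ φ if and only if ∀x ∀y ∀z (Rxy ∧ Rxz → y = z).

The condition is partial functionality. The CD schema ◇ψ → □ψ defines it.

◇ψ → □ψ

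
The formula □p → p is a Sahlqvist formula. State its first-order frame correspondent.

reflexivity: ∀x Rxx

Suppose □p→p is valid. At any x set V(p)={w : Rxw}. Then □p holds at x, so p holds at x, i.e. Rxx.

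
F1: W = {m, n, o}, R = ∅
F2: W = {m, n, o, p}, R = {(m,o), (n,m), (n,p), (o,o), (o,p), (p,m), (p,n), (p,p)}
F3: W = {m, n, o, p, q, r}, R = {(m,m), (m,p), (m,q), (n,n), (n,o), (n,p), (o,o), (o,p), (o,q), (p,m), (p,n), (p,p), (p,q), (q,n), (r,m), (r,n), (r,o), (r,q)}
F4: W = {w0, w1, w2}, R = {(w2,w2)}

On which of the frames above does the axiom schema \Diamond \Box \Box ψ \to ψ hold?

The schema corresponds to a generalized confluence (Geach) condition: \forall x \forall y (xRy \to \exists w (y R^2 w \wedge x = w)).
F1: ✓.
F2: fails — nRm but no w with mR²w and n=w.
F3: fails — mRq but no w with qR²w and m=w.
F4: ✓.
Valid on: F1, F4.

F1, F4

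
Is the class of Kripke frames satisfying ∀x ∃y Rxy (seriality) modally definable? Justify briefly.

Yes: it is seriality, defined by the D schema □r → ◇r.
Suppose □r→◇r is valid. At any x set V(r)=W. Then □r at x, so ◇r at x, so x has a successor.

Definable; □r → ◇r defines it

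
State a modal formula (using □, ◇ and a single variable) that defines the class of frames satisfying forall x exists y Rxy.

□r → ◇r

A defining formula is □r → ◇r (the D axiom).
Suppose □r→◇r is valid. At any x set V(r)=W. Then □r at x, so ◇r at x, so x has a successor.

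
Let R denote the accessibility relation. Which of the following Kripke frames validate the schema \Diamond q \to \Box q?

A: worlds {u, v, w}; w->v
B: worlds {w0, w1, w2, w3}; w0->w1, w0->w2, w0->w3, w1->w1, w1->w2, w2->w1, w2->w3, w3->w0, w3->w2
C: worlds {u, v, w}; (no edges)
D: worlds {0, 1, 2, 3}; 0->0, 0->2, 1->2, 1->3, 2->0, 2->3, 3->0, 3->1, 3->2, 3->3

A, C

Frame correspondent (Sahlqvist): \forall x \forall y \forall z (Rxy \wedge Rxz \to y = z) — i.e. partial functionality.
A: ✓.
B: fails — w0 sees both w1 and w2.
C: ✓.
D: fails — 0 sees both 0 and 2.
Valid on: A, C.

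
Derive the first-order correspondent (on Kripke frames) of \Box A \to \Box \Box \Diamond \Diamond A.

\forall x \forall z (x R^2 z \to \exists w (xRw \wedge z R^2 w))

This is a Sahlqvist (Geach-type) schema ◇^0□^1A → □^2◇^2A.
First-order correspondent: \forall x \forall z (x R^2 z \to \exists w (xRw \wedge z R^2 w)).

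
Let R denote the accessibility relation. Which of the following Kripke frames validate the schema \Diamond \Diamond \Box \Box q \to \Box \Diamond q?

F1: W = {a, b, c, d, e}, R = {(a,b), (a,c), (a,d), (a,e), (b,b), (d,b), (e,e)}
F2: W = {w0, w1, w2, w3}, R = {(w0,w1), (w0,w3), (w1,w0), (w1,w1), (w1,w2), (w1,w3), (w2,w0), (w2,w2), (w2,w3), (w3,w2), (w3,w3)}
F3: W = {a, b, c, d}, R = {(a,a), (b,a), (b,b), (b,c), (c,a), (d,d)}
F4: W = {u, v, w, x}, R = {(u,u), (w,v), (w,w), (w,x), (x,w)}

Frame correspondent (Sahlqvist): \forall x \forall y \forall z ((x R^2 y \wedge xRz) \to \exists w (y R^2 w \wedge zRw)) — i.e. a generalized confluence (Geach) condition.
F1: fails — aR²b, aRc but no w with bR²w and cRw.
F2: condition met.
F3: condition met.
F4: fails — wR²v, wRv but no t with vR²t and vRt.
Valid on: F2, F3.

F2, F3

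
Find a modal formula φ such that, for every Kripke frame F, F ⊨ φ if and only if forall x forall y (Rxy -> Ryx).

A defining formula is q → □◇q (the B axiom).
Suppose q→□◇q is valid. Take Rxy and set V(q)={x}. Then q at x, so □◇q at x, so ◇q at y, so some z with Ryz has q; z=x, i.e. Ryx.

q → □◇q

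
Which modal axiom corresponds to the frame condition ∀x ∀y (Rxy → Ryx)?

A defining formula is q → □◇q (the B axiom).
Suppose q→□◇q is valid. Take Rxy and set V(q)={x}. Then q at x, so □◇q at x, so ◇q at y, so some z with Ryz has q; z=x, i.e. Ryx.

q → □◇q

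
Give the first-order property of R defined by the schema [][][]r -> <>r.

forall x exists w (x R^3 w & xRw)

This is a Sahlqvist (Geach-type) schema ◇^0□^3r → □^0◇^1r.
First-order correspondent: forall x exists w (x R^3 w & xRw).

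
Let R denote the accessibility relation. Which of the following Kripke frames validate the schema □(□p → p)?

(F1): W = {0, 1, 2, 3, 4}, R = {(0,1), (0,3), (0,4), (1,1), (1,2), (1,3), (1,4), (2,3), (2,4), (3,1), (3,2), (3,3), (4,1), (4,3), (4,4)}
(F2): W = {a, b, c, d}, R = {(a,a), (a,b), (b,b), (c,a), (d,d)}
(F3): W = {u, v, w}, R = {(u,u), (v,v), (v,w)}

This is the axiom for shift-reflexivity; its first-order frame correspondent is ∀x ∀y (Rxy → Ryy).
(F1): fails — R32 but not R22.
(F2): satisfies the condition.
(F3): fails — Rvw but not Rww.

(F2)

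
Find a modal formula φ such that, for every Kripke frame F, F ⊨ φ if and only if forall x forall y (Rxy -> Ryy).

A defining formula is □(□p → p) (the T□ axiom).
Suppose □(□p→p) is valid. Take Rxy and set V(p)={w : Ryw}. Then at y, □p holds; since □(□p→p) at x, □p→p at y, so p at y, i.e. Ryy.

□(□p → p)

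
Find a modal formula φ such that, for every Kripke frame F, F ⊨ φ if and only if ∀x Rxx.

□ψ → ψ

A defining formula is □ψ → ψ (the T axiom).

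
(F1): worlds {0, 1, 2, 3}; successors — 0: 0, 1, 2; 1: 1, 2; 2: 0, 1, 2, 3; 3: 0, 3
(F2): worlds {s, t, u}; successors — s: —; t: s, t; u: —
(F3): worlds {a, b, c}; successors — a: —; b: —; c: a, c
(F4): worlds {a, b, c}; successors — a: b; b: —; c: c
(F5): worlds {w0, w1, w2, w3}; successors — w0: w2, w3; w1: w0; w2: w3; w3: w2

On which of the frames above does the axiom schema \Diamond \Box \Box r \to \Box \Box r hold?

This is the axiom for a generalized confluence (Geach) condition; its first-order frame correspondent is \forall x \forall y \forall z ((xRy \wedge x R^2 z) \to \exists w (y R^2 w \wedge z = w)).
(F1): holds.
(F2): fails — tRs, tR²s but no w with sR²w and s=w.
(F3): fails — cRa, cR²a but no w with aR²w and a=w.
(F4): holds.
(F5): fails — w0Rw2, w0R²w3 but no w with w2R²w and w3=w.

(F1), (F4)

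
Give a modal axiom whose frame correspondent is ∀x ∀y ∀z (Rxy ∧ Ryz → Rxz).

This is transitivity; the standard corresponding axiom is 4: □r → □□r.
Suppose □r→□□r is valid. Take Rxy, Ryz and set V(r)={w : Rxw}. Then □r at x, so □□r at x, so □r at y, so r at z, i.e. Rxz.

□r → □□r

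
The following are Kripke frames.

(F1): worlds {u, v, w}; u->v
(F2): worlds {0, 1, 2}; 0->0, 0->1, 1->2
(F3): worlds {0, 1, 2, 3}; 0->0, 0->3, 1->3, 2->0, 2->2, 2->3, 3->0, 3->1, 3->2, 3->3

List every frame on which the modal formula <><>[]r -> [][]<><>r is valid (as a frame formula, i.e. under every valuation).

Frame correspondent (Sahlqvist): forall x forall y forall z ((x R^2 y & x R^2 z) -> exists w (yRw & z R^2 w)) — i.e. a generalized confluence (Geach) condition.
(F1): holds.
(F2): fails — 0R²0, 0R²1 but no w with 0Rw and 1R²w.
(F3): holds.

(F1), (F3)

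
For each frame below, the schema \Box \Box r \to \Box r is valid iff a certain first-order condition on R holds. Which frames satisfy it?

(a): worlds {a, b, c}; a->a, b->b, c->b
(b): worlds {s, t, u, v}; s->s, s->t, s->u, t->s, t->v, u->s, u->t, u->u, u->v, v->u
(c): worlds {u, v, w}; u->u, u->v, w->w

The schema corresponds to density: \forall x \forall y (Rxy \to \exists z (Rxz \wedge Rzy)).
(a): satisfies the condition.
(b): fails — Rtv but no z with Rtz and Rzv.
(c): satisfies the condition.

(a), (c)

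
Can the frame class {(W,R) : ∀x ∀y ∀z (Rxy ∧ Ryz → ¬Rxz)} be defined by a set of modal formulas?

If a class were modally definable it would be closed under surjective bounded morphisms (Goldblatt–Thomason).
The 5-cycle (worlds s,t,u,v,w with s→t→u→v→w→s) is intransitive. Mapping every world to a single reflexive point • is a surjective bounded morphism; the reflexive point is not intransitive (R••∧R•• but R••).
Hence intransitivity is not modally definable.

Not modally definable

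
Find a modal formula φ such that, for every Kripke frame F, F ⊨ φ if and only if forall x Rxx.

The condition is reflexivity. The T schema □ψ → ψ defines it.
Suppose □ψ→ψ is valid. At any x set V(ψ)={w : Rxw}. Then □ψ holds at x, so ψ holds at x, i.e. Rxx.

□ψ → ψ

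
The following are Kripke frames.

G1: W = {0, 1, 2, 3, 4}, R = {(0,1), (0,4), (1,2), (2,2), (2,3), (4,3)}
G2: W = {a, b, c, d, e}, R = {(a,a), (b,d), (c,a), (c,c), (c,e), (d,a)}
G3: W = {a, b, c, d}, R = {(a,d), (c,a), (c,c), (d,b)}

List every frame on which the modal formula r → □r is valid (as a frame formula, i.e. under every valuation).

none

This is the axiom for a generalized confluence (Geach) condition; its first-order frame correspondent is ∀x ∀z (xRz → ∃w (x = w ∧ z = w)).
G1: fails — 0R1 but 0 ≠ 1.
G2: fails — bRd but b ≠ d.
G3: fails — aRd but a ≠ d.
Valid on no frame.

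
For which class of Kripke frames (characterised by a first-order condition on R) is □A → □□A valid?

transitivity

This schema is the 4 axiom.
It corresponds to transitivity: ∀x ∀y ∀z (Rxy ∧ Ryz → Rxz).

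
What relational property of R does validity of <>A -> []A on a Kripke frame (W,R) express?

partial functionality

This schema is the CD axiom.
Its frame correspondent is partial functionality — forall x forall y forall z (Rxy & Rxz -> y = z).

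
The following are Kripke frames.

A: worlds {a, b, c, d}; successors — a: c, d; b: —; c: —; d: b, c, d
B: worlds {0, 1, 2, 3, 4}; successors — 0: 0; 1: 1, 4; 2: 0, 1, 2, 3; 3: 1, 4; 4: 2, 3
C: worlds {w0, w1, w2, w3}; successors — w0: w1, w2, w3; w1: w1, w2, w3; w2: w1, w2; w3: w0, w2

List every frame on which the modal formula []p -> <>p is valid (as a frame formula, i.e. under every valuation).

Frame correspondent (Sahlqvist): forall x exists y Rxy — i.e. seriality.
A: fails — world b has no successor.
B: ✓.
C: ✓.

B, C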